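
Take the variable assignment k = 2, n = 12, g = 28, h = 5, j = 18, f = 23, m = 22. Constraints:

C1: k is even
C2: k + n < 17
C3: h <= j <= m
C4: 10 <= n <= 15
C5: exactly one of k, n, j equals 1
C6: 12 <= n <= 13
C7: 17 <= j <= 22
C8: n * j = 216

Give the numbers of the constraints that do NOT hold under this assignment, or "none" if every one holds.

C1: k = 2 is even — holds.
C2: k + n = 2 + 12 = 14; 14 < 17 — holds.
C3: values 5 <= 18 <= 22 — holds.
C4: n = 12 lies in [10, 15] — holds.
C5: k=2, n=12, j=18; 0 of them equal 1, not exactly one — does not hold.
C6: n = 12 lies in [12, 13] — holds.
C7: j = 18 lies in [17, 22] — holds.
C8: n * j = 12 * 18 = 216 — holds.

Constraint 5 is violated.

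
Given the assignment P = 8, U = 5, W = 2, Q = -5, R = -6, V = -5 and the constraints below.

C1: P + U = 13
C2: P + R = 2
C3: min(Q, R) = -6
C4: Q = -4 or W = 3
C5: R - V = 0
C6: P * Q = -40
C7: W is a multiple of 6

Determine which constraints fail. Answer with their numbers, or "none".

Constraints 4, 5, 7 are violated.

C1: P + U = 8 + 5 = 13 — satisfied.
C2: P + R = 8 + (-6) = 2 — satisfied.
C3: min(-5, -6) = -6 — satisfied.
C4: Q = -5 ≠ -4 and W = 2 ≠ 3; both disjuncts false — violated.
C5: R - V = -6 - (-5) = -1, not 0 — violated.
C6: P * Q = 8 * (-5) = -40 — satisfied.
C7: 2 = 6*0 + 2, so 6 does not divide 2 — violated.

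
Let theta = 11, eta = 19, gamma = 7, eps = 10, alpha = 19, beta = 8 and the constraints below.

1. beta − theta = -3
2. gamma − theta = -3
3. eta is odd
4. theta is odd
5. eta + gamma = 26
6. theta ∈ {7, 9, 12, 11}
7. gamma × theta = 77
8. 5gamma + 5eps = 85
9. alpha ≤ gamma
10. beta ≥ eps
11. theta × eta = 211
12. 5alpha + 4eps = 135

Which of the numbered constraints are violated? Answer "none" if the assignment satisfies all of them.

No — constraints 2, 9, 10, and 11 are not satisfied.

1. beta − theta = 8 − 11 = -3 — holds.
2. gamma − theta = 7 − 11 = -4, not -3 — fails.
3. eta = 19 is odd — holds.
4. theta = 11 is odd — holds.
5. eta + gamma = 19 + 7 = 26 — holds.
6. theta = 11 is in {7, 9, 12, 11} — holds.
7. gamma × theta = 7 × 11 = 77 — holds.
8. 5gamma + 5eps = 5(7) + 5(10) = 85 — holds.
9. alpha = 19, gamma = 7; 19 > 7 (want ≤) — fails.
10. beta = 8, eps = 10; 8 < 10 (want ≥) — fails.
11. theta × eta = 11 × 19 = 209, not 211 — fails.
12. 5alpha + 4eps = 5(19) + 4(10) = 135 — holds.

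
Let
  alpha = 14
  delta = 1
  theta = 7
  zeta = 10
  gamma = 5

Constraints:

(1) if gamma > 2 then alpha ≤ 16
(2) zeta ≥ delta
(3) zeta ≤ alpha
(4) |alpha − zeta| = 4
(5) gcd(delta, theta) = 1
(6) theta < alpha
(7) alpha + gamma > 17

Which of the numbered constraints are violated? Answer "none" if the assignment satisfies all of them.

The assignment satisfies every constraint.

(1) gamma = 5 > 2, so we need alpha ≤ 16; alpha = 14 ≤ 16 — holds.
(2) zeta = 10, delta = 1; 10 ≥ 1 — holds.
(3) zeta = 10, alpha = 14; 10 ≤ 14 — holds.
(4) |14 − 10| = 4 — holds.
(5) gcd(1, 7) = 1 — holds.
(6) theta = 7, alpha = 14; 7 < 14 — holds.
(7) alpha + gamma = 14 + 5 = 19; 19 > 17 — holds.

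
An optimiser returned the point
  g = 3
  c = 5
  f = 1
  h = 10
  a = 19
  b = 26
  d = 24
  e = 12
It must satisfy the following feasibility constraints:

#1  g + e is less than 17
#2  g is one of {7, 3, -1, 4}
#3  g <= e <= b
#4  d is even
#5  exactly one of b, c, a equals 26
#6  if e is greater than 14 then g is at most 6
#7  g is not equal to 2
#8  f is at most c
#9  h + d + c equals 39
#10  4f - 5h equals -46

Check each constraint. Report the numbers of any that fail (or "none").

The assignment satisfies every constraint.

#1 g + e = 3 + 12 = 15; 15 < 17 — holds.
#2 g = 3 is in {7, 3, -1, 4} — holds.
#3 values 3 <= 12 <= 26 — holds.
#4 d = 24 is even — holds.
#5 b=26, c=5, a=19; 1 of them equals 26 — holds.
#6 e = 12, not > 14; antecedent false, conditional vacuously true — holds.
#7 g = 3, and 3 ≠ 2 — holds.
#8 f = 1, c = 5; 1 ≤ 5 — holds.
#9 h + d + c = 10 + 24 + 5 = 39 — holds.
#10 4f - 5h = 4(1) - 5(10) = -46 — holds.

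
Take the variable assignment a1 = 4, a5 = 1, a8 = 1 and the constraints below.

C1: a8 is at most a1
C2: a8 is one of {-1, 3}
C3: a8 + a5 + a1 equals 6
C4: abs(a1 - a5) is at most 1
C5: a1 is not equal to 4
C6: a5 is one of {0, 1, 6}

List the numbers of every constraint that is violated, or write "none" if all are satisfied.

The assignment fails constraints 2, 4, and 5.

C1: a8 = 1, a1 = 4; 1 ≤ 4 — holds.
C2: a8 = 1 is not in {-1, 3} — does not hold.
C3: a8 + a5 + a1 = 1 + 1 + 4 = 6 — holds.
C4: abs(4 - 1) = 3; 3 > 1, exceeds bound 1 — does not hold.
C5: a1 = 4, but 4 is required to differ — does not hold.
C6: a5 = 1 is in {0, 1, 6} — holds.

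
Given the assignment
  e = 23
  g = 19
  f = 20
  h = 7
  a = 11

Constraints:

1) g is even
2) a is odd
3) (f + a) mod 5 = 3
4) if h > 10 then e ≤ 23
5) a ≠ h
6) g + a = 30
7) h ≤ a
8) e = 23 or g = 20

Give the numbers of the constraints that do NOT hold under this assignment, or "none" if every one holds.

Constraints 1 and 3 are violated.

1) g = 19 is odd  ✗
2) a = 11 is odd  ✓
3) f + a = 31; 31 mod 5 = 1, not 3  ✗
4) h = 7, not > 10; antecedent false, conditional vacuously true  ✓
5) a = 11, h = 7; distinct  ✓
6) g + a = 19 + 11 = 30  ✓
7) h = 7, a = 11; 7 ≤ 11  ✓
8) e = 23 = 23 (first disjunct)  ✓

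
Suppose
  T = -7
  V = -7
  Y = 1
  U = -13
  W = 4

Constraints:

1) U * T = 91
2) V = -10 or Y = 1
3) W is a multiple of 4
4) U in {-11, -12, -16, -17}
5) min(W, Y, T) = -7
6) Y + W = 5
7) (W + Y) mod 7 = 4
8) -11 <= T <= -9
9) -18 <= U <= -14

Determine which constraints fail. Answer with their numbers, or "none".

No — constraints 4, 7, 8, and 9 are not satisfied.

1) U * T = -13 * (-7) = 91 — satisfied.
2) V = -7 ≠ -10, but Y = 1 = 1 (second disjunct) — satisfied.
3) 4 / 4 = 1, so 4 divides 4 — satisfied.
4) U = -13 is not in {-11, -12, -16, -17} — violated.
5) min(4, 1, -7) = -7 — satisfied.
6) Y + W = 1 + 4 = 5 — satisfied.
7) W + Y = 5; 5 mod 7 = 5, not 4 — violated.
8) T = -7 is outside [-11, -9] — violated.
9) U = -13 is outside [-18, -14] — violated.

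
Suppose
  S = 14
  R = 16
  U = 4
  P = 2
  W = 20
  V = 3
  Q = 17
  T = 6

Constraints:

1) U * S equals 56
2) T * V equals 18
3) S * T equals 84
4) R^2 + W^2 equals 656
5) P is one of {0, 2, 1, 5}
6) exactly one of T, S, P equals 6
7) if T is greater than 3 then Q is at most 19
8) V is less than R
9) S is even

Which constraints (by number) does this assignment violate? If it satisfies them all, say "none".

None — every constraint holds.

1) U * S = 4 * 14 = 56 — satisfied.
2) T * V = 6 * 3 = 18 — satisfied.
3) S * T = 14 * 6 = 84 — satisfied.
4) R^2 + W^2 = 16^2 + 20^2 = 256 + 400 = 656 — satisfied.
5) P = 2 is in {0, 2, 1, 5} — satisfied.
6) T=6, S=14, P=2; 1 of them equals 6 — satisfied.
7) T = 6 > 3, so we need Q ≤ 19; Q = 17 ≤ 19 — satisfied.
8) V = 3, R = 16; 3 < 16 — satisfied.
9) S = 14 is even — satisfied.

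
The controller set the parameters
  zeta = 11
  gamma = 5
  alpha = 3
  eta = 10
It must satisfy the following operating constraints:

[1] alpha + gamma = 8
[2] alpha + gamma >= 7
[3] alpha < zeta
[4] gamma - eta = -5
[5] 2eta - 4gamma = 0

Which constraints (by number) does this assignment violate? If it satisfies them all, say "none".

The assignment satisfies every constraint.

[1] alpha + gamma = 3 + 5 = 8  yes
[2] alpha + gamma = 3 + 5 = 8; 8 ≥ 7  yes
[3] alpha = 3, zeta = 11; 3 < 11  yes
[4] gamma - eta = 5 - 10 = -5  yes
[5] 2eta - 4gamma = 2(10) - 4(5) = 0  yes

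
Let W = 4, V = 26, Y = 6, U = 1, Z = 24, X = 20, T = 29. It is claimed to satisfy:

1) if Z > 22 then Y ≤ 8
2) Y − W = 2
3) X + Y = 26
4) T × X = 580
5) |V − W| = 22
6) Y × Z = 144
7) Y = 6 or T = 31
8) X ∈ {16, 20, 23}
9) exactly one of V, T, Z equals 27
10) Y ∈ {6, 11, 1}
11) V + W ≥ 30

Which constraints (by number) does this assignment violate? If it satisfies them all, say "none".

1) Z = 24 > 22, so we need Y ≤ 8; Y = 6 ≤ 8 — OK.
2) Y − W = 6 − 4 = 2 — OK.
3) X + Y = 20 + 6 = 26 — OK.
4) T × X = 29 × 20 = 580 — OK.
5) |26 − 4| = 22 — OK.
6) Y × Z = 6 × 24 = 144 — OK.
7) Y = 6 = 6 (first disjunct) — OK.
8) X = 20 is in {16, 20, 23} — OK.
9) V=26, T=29, Z=24; 0 of them equal 27, not exactly one — violated.
10) Y = 6 is in {6, 11, 1} — OK.
11) V + W = 26 + 4 = 30; 30 ≥ 30 — OK.

The assignment fails constraint 9.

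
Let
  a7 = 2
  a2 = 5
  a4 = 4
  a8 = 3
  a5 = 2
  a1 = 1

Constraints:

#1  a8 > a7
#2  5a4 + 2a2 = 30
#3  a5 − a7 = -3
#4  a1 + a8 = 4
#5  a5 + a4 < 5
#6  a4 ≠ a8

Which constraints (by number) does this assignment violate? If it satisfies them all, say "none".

Constraints 3 and 5 do not hold.

#1 a8 = 3, a7 = 2; 3 > 2 — satisfied.
#2 5a4 + 2a2 = 5(4) + 2(5) = 30 — satisfied.
#3 a5 − a7 = 2 − 2 = 0, not -3 — violated.
#4 a1 + a8 = 1 + 3 = 4 — satisfied.
#5 a5 + a4 = 2 + 4 = 6; 6 ≥ 5, bound 5 not met — violated.
#6 a4 = 4, a8 = 3; distinct — satisfied.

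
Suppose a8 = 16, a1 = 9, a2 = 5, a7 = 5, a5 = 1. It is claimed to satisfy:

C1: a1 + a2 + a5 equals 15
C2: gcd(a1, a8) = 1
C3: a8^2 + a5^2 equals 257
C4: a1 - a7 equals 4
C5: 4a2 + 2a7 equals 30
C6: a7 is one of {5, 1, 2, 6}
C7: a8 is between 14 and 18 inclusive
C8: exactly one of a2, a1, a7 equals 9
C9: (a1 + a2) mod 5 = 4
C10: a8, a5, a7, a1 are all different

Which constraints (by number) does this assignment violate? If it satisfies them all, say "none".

C1: a1 + a2 + a5 = 9 + 5 + 1 = 15  true
C2: gcd(9, 16) = 1  true
C3: a8^2 + a5^2 = 16^2 + 1^2 = 256 + 1 = 257  true
C4: a1 - a7 = 9 - 5 = 4  true
C5: 4a2 + 2a7 = 4(5) + 2(5) = 30  true
C6: a7 = 5 is in {5, 1, 2, 6}  true
C7: a8 = 16 lies in [14, 18]  true
C8: a2=5, a1=9, a7=5; 1 of them equals 9  true
C9: a1 + a2 = 14; 14 mod 5 = 4  true
C10: values 16, 1, 5, 9 are pairwise distinct  true

Yes — all constraints hold.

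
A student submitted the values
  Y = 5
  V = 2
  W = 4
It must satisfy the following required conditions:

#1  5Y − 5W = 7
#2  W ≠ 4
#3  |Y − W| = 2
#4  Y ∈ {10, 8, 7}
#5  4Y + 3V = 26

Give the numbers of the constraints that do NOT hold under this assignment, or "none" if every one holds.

The assignment fails constraints 1, 2, 3, 4.

#1 5Y − 5W = 5(5) − 5(4) = 5, not 7 — fails.
#2 W = 4, but 4 is required to differ — fails.
#3 |5 − 4| = 1, not 2 — fails.
#4 Y = 5 is not in {10, 8, 7} — fails.
#5 4Y + 3V = 4(5) + 3(2) = 26 — holds.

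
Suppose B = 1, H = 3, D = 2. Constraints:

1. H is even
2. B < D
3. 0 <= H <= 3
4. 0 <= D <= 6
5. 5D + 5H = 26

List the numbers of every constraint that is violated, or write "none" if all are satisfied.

1. H = 3 is odd  ✗
2. B = 1, D = 2; 1 < 2  ✓
3. H = 3 lies in [0, 3]  ✓
4. D = 2 lies in [0, 6]  ✓
5. 5D + 5H = 5(2) + 5(3) = 25, not 26  ✗

Constraints 1 and 5 are violated.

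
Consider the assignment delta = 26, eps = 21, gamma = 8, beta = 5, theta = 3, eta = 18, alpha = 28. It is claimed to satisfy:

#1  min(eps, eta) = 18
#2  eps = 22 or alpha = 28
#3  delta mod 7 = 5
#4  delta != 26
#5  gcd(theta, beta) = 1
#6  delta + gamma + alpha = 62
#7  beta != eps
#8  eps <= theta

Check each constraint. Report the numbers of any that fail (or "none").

#1 min(21, 18) = 18 — satisfied.
#2 eps = 21 ≠ 22, but alpha = 28 = 28 (second disjunct) — satisfied.
#3 26 mod 7 = 5 — satisfied.
#4 delta = 26, but 26 is required to differ — violated.
#5 gcd(3, 5) = 1 — satisfied.
#6 delta + gamma + alpha = 26 + 8 + 28 = 62 — satisfied.
#7 beta = 5, eps = 21; distinct — satisfied.
#8 eps = 21, theta = 3; 21 > 3 (want ≤) — violated.

No — constraints 4 and 8 are not satisfied.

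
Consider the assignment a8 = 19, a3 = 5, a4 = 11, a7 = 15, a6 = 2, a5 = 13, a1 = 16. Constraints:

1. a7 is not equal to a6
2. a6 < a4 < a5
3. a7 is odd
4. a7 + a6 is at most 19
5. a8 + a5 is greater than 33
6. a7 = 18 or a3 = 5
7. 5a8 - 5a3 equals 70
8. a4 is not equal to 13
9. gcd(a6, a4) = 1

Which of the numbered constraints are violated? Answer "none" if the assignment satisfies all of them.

Constraint 5 does not hold.

1. a7 = 15, a6 = 2; distinct  true
2. values 2 < 11 < 13  true
3. a7 = 15 is odd  true
4. a7 + a6 = 15 + 2 = 17; 17 ≤ 19  true
5. a8 + a5 = 19 + 13 = 32; 32 ≤ 33, bound 33 not met  false
6. a7 = 15 ≠ 18, but a3 = 5 = 5 (second disjunct)  true
7. 5a8 - 5a3 = 5(19) - 5(5) = 70  true
8. a4 = 11, and 11 ≠ 13  true
9. gcd(2, 11) = 1  true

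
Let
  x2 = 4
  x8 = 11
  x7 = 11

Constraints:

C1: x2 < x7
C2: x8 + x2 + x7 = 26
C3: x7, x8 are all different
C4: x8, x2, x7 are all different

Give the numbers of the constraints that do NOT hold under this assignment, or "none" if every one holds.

Constraints 3, 4 do not hold.

C1: x2 = 4, x7 = 11; 4 < 11 — satisfied.
C2: x8 + x2 + x7 = 11 + 4 + 11 = 26 — satisfied.
C3: x7 = x8 = 11, not all different — violated.
C4: x8 = x7 = 11, not all different — violated.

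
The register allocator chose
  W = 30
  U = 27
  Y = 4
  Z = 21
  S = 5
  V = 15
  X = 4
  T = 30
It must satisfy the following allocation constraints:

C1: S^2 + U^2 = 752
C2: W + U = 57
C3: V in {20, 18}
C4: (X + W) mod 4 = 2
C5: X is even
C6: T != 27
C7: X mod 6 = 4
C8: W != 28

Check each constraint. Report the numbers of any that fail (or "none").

C1: S^2 + U^2 = 5^2 + 27^2 = 25 + 729 = 754, not 752  ✘
C2: W + U = 30 + 27 = 57  ✔
C3: V = 15 is not in {20, 18}  ✘
C4: X + W = 34; 34 mod 4 = 2  ✔
C5: X = 4 is even  ✔
C6: T = 30, and 30 ≠ 27  ✔
C7: 4 mod 6 = 4  ✔
C8: W = 30, and 30 ≠ 28  ✔

Constraints 1 and 3 are violated.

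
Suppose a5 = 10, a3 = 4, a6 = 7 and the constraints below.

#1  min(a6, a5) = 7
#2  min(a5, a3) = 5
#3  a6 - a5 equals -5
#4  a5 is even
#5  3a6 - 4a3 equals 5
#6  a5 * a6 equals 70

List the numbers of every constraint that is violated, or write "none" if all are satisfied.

No — constraints 2 and 3 are not satisfied.

#1 min(7, 10) = 7 — satisfied.
#2 min(10, 4) = 4, not 5 — violated.
#3 a6 - a5 = 7 - 10 = -3, not -5 — violated.
#4 a5 = 10 is even — satisfied.
#5 3a6 - 4a3 = 3(7) - 4(4) = 5 — satisfied.
#6 a5 * a6 = 10 * 7 = 70 — satisfied.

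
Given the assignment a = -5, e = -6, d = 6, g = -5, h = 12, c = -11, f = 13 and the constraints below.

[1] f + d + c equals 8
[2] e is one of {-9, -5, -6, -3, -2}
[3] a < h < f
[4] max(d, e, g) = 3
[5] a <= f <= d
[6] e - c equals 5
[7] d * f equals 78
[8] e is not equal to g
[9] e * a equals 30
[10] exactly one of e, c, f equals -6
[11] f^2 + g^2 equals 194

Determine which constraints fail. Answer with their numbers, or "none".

Constraints 4, 5 do not hold.

[1] f + d + c = 13 + 6 + (-11) = 8  holds
[2] e = -6 is in {-9, -5, -6, -3, -2}  holds
[3] values -5 < 12 < 13  holds
[4] max(6, -6, -5) = 6, not 3  fails
[5] values -5, 13, 6; f = 13 is not <= d = 6  fails
[6] e - c = -6 - (-11) = 5  holds
[7] d * f = 6 * 13 = 78  holds
[8] e = -6, g = -5; distinct  holds
[9] e * a = -6 * (-5) = 30  holds
[10] e=-6, c=-11, f=13; 1 of them equals -6  holds
[11] f^2 + g^2 = 13^2 + (-5)^2 = 169 + 25 = 194  holds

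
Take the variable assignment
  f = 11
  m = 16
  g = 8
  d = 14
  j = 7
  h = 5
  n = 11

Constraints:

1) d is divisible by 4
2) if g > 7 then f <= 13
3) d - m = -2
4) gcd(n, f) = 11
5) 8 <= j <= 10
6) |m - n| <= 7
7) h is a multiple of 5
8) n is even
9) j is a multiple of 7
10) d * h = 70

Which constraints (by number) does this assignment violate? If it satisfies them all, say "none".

1) 14 = 4*3 + 2, so 4 does not divide 14 — violated.
2) g = 8 > 7, so we need f ≤ 13; f = 11 ≤ 13 — OK.
3) d - m = 14 - 16 = -2 — OK.
4) gcd(11, 11) = 11 — OK.
5) j = 7 is outside [8, 10] — violated.
6) |16 - 11| = 5; 5 ≤ 7 — OK.
7) 5 / 5 = 1, so 5 divides 5 — OK.
8) n = 11 is odd — violated.
9) 7 / 7 = 1, so 7 divides 7 — OK.
10) d * h = 14 * 5 = 70 — OK.

Constraints 1, 5, 8 are violated.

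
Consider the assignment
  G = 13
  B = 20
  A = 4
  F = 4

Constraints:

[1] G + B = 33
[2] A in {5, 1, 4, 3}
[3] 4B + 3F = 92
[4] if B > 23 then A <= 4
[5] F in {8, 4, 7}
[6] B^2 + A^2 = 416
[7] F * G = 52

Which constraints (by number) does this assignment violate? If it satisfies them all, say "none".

[1] G + B = 13 + 20 = 33  holds
[2] A = 4 is in {5, 1, 4, 3}  holds
[3] 4B + 3F = 4(20) + 3(4) = 92  holds
[4] B = 20, not > 23; antecedent false, conditional vacuously true  holds
[5] F = 4 is in {8, 4, 7}  holds
[6] B^2 + A^2 = 20^2 + 4^2 = 400 + 16 = 416  holds
[7] F * G = 4 * 13 = 52  holds

None — every constraint holds.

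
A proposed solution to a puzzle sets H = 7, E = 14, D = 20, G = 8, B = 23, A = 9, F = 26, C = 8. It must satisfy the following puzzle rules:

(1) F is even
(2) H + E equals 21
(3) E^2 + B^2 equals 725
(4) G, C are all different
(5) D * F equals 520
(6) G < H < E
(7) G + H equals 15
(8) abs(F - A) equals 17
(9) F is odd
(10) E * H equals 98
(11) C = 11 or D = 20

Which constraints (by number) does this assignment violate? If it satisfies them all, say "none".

Constraints 4, 6, and 9 do not hold.

(1) F = 26 is even  OK
(2) H + E = 7 + 14 = 21  OK
(3) E^2 + B^2 = 14^2 + 23^2 = 196 + 529 = 725  OK
(4) G = C = 8, not all different  FAIL
(5) D * F = 20 * 26 = 520  OK
(6) values 8, 7, 14; G = 8 is not < H = 7  FAIL
(7) G + H = 8 + 7 = 15  OK
(8) abs(26 - 9) = 17  OK
(9) F = 26 is even  FAIL
(10) E * H = 14 * 7 = 98  OK
(11) C = 8 ≠ 11, but D = 20 = 20 (second disjunct)  OK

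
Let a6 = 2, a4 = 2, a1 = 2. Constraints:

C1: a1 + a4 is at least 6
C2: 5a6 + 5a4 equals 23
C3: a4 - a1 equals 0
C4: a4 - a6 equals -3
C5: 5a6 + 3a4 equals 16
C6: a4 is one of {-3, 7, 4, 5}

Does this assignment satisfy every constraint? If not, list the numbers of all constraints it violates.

C1: a1 + a4 = 2 + 2 = 4; 4 < 6, bound 6 not met — does not hold.
C2: 5a6 + 5a4 = 5(2) + 5(2) = 20, not 23 — does not hold.
C3: a4 - a1 = 2 - 2 = 0 — holds.
C4: a4 - a6 = 2 - 2 = 0, not -3 — does not hold.
C5: 5a6 + 3a4 = 5(2) + 3(2) = 16 — holds.
C6: a4 = 2 is not in {-3, 7, 4, 5} — does not hold.

Violated: 1, 2, 4, 6.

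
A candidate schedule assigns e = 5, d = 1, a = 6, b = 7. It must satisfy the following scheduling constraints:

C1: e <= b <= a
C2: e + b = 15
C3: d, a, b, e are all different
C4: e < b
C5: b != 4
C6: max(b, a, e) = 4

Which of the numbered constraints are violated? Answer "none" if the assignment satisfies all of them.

Violated: 1, 2, and 6.

C1: values 5, 7, 6; b = 7 is not <= a = 6 — does not hold.
C2: e + b = 5 + 7 = 12, not 15 — does not hold.
C3: values 1, 6, 7, 5 are pairwise distinct — holds.
C4: e = 5, b = 7; 5 < 7 — holds.
C5: b = 7, and 7 ≠ 4 — holds.
C6: max(7, 6, 5) = 7, not 4 — does not hold.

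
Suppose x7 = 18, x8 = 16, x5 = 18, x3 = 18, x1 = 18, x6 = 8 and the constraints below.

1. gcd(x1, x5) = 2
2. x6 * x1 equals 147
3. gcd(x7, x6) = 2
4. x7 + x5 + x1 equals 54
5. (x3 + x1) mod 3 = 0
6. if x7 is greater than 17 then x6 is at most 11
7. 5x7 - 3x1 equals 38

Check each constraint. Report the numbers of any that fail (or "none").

Violated: 1, 2, 7.

1. gcd(18, 18) = 18, not 2 — fails.
2. x6 * x1 = 8 * 18 = 144, not 147 — fails.
3. gcd(18, 8) = 2 — holds.
4. x7 + x5 + x1 = 18 + 18 + 18 = 54 — holds.
5. x3 + x1 = 36; 36 mod 3 = 0 — holds.
6. x7 = 18 > 17, so we need x6 ≤ 11; x6 = 8 ≤ 11 — holds.
7. 5x7 - 3x1 = 5(18) - 3(18) = 36, not 38 — fails.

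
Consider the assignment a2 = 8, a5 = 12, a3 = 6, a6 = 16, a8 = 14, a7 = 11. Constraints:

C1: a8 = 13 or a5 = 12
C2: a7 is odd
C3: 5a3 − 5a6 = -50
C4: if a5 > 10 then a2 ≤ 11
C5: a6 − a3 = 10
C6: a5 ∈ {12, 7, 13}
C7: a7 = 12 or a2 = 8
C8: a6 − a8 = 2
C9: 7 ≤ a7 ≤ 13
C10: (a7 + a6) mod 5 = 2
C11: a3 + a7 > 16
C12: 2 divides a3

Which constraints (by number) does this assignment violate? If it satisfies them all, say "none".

None — every constraint holds.

C1: a8 = 14 ≠ 13, but a5 = 12 = 12 (second disjunct)  ✓
C2: a7 = 11 is odd  ✓
C3: 5a3 − 5a6 = 5(6) − 5(16) = -50  ✓
C4: a5 = 12 > 10, so we need a2 ≤ 11; a2 = 8 ≤ 11  ✓
C5: a6 − a3 = 16 − 6 = 10  ✓
C6: a5 = 12 is in {12, 7, 13}  ✓
C7: a7 = 11 ≠ 12, but a2 = 8 = 8 (second disjunct)  ✓
C8: a6 − a8 = 16 − 14 = 2  ✓
C9: a7 = 11 lies in [7, 13]  ✓
C10: a7 + a6 = 27; 27 mod 5 = 2  ✓
C11: a3 + a7 = 6 + 11 = 17; 17 > 16  ✓
C12: 6 / 2 = 3, so 2 divides 6  ✓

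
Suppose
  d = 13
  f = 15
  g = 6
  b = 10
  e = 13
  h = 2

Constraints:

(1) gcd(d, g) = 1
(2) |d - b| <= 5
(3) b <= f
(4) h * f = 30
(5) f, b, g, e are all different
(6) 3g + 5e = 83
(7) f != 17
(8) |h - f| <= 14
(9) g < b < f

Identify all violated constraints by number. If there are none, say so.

The assignment satisfies every constraint.

(1) gcd(13, 6) = 1  OK
(2) |13 - 10| = 3; 3 ≤ 5  OK
(3) b = 10, f = 15; 10 ≤ 15  OK
(4) h * f = 2 * 15 = 30  OK
(5) values 15, 10, 6, 13 are pairwise distinct  OK
(6) 3g + 5e = 3(6) + 5(13) = 83  OK
(7) f = 15, and 15 ≠ 17  OK
(8) |2 - 15| = 13; 13 ≤ 14  OK
(9) values 6 < 10 < 15  OK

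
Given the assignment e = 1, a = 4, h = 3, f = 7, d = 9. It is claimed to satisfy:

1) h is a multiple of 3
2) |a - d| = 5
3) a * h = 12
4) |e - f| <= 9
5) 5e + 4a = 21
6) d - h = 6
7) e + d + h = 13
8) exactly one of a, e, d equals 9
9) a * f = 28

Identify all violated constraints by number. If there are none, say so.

1) 3 / 3 = 1, so 3 divides 3 — satisfied.
2) |4 - 9| = 5 — satisfied.
3) a * h = 4 * 3 = 12 — satisfied.
4) |1 - 7| = 6; 6 ≤ 9 — satisfied.
5) 5e + 4a = 5(1) + 4(4) = 21 — satisfied.
6) d - h = 9 - 3 = 6 — satisfied.
7) e + d + h = 1 + 9 + 3 = 13 — satisfied.
8) a=4, e=1, d=9; 1 of them equals 9 — satisfied.
9) a * f = 4 * 7 = 28 — satisfied.

None — every constraint holds.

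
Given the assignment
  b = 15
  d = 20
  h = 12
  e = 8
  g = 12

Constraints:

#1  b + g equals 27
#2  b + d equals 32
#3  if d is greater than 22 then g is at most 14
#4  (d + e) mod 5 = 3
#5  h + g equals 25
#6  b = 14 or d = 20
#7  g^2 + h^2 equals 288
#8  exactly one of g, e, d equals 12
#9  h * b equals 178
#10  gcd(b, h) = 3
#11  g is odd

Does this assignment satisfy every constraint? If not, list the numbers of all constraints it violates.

Violated: 2, 5, 9, and 11.

#1 b + g = 15 + 12 = 27 — OK.
#2 b + d = 15 + 20 = 35, not 32 — violated.
#3 d = 20, not > 22; antecedent false, conditional vacuously true — OK.
#4 d + e = 28; 28 mod 5 = 3 — OK.
#5 h + g = 12 + 12 = 24, not 25 — violated.
#6 b = 15 ≠ 14, but d = 20 = 20 (second disjunct) — OK.
#7 g^2 + h^2 = 12^2 + 12^2 = 144 + 144 = 288 — OK.
#8 g=12, e=8, d=20; 1 of them equals 12 — OK.
#9 h * b = 12 * 15 = 180, not 178 — violated.
#10 gcd(15, 12) = 3 — OK.
#11 g = 12 is even — violated.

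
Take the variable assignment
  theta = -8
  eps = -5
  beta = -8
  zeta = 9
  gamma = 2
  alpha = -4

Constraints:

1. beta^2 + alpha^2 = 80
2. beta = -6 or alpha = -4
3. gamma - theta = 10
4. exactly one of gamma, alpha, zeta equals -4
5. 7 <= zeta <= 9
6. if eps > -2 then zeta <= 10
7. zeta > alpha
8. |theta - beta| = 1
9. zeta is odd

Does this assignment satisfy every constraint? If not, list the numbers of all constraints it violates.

1. beta^2 + alpha^2 = (-8)^2 + (-4)^2 = 64 + 16 = 80 — holds.
2. beta = -8 ≠ -6, but alpha = -4 = -4 (second disjunct) — holds.
3. gamma - theta = 2 - (-8) = 10 — holds.
4. gamma=2, alpha=-4, zeta=9; 1 of them equals -4 — holds.
5. zeta = 9 lies in [7, 9] — holds.
6. eps = -5, not > -2; antecedent false, conditional vacuously true — holds.
7. zeta = 9, alpha = -4; 9 > -4 — holds.
8. |-8 - (-8)| = 0, not 1 — fails.
9. zeta = 9 is odd — holds.

Constraint 8 is violated.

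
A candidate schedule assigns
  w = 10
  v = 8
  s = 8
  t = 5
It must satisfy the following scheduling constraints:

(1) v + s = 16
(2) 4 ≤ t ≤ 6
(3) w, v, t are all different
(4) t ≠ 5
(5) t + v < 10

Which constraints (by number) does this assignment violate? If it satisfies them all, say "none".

(1) v + s = 8 + 8 = 16 — holds.
(2) t = 5 lies in [4, 6] — holds.
(3) values 10, 8, 5 are pairwise distinct — holds.
(4) t = 5, but 5 is required to differ — fails.
(5) t + v = 5 + 8 = 13; 13 ≥ 10, bound 10 not met — fails.

The assignment fails constraints 4 and 5.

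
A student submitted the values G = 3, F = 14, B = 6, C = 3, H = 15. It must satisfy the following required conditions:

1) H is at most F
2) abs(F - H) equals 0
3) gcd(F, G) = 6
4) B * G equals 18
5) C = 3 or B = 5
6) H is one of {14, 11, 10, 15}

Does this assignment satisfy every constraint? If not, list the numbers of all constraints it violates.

1) H = 15, F = 14; 15 > 14 (want ≤) — violated.
2) abs(14 - 15) = 1, not 0 — violated.
3) gcd(14, 3) = 1, not 6 — violated.
4) B * G = 6 * 3 = 18 — satisfied.
5) C = 3 = 3 (first disjunct) — satisfied.
6) H = 15 is in {14, 11, 10, 15} — satisfied.

Constraints 1, 2, and 3 are violated.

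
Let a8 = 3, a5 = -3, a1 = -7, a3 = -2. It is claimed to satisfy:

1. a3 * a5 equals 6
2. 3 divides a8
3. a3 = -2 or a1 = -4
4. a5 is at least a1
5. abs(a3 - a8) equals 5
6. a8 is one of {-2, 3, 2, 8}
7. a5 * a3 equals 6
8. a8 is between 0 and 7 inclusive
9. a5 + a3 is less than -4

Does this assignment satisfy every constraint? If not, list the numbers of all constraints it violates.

1. a3 * a5 = -2 * (-3) = 6  holds
2. 3 / 3 = 1, so 3 divides 3  holds
3. a3 = -2 = -2 (first disjunct)  holds
4. a5 = -3, a1 = -7; -3 ≥ -7  holds
5. abs(-2 - 3) = 5  holds
6. a8 = 3 is in {-2, 3, 2, 8}  holds
7. a5 * a3 = -3 * (-2) = 6  holds
8. a8 = 3 lies in [0, 7]  holds
9. a5 + a3 = -3 + (-2) = -5; -5 < -4  holds

Yes — all constraints hold.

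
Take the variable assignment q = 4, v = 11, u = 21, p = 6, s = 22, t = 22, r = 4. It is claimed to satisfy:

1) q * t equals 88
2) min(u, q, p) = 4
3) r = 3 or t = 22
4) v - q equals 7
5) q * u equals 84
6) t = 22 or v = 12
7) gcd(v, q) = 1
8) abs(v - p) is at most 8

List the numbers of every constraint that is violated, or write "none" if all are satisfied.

No violations.

1) q * t = 4 * 22 = 88 — OK.
2) min(21, 4, 6) = 4 — OK.
3) r = 4 ≠ 3, but t = 22 = 22 (second disjunct) — OK.
4) v - q = 11 - 4 = 7 — OK.
5) q * u = 4 * 21 = 84 — OK.
6) t = 22 = 22 (first disjunct) — OK.
7) gcd(11, 4) = 1 — OK.
8) abs(11 - 6) = 5; 5 ≤ 8 — OK.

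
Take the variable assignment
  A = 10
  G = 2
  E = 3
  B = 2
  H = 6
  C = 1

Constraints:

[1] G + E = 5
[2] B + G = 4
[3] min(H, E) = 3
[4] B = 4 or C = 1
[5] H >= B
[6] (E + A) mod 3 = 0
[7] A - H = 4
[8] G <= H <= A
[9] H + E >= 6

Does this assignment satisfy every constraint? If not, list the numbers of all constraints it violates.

The assignment fails constraint 6.

[1] G + E = 2 + 3 = 5  true
[2] B + G = 2 + 2 = 4  true
[3] min(6, 3) = 3  true
[4] B = 2 ≠ 4, but C = 1 = 1 (second disjunct)  true
[5] H = 6, B = 2; 6 ≥ 2  true
[6] E + A = 13; 13 mod 3 = 1, not 0  false
[7] A - H = 10 - 6 = 4  true
[8] values 2 <= 6 <= 10  true
[9] H + E = 6 + 3 = 9; 9 ≥ 6  true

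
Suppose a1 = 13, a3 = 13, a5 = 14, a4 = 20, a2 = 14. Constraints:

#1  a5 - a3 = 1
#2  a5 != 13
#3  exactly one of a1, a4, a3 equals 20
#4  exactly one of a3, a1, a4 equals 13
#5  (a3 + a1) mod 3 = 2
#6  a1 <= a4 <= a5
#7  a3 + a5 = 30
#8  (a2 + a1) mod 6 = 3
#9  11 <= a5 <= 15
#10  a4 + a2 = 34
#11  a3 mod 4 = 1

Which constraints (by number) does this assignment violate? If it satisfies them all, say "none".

Constraints 4, 6, and 7 do not hold.

#1 a5 - a3 = 14 - 13 = 1  ✔
#2 a5 = 14, and 14 ≠ 13  ✔
#3 a1=13, a4=20, a3=13; 1 of them equals 20  ✔
#4 a3=13, a1=13, a4=20; 2 of them equal 13, not exactly one  ✘
#5 a3 + a1 = 26; 26 mod 3 = 2  ✔
#6 values 13, 20, 14; a4 = 20 is not <= a5 = 14  ✘
#7 a3 + a5 = 13 + 14 = 27, not 30  ✘
#8 a2 + a1 = 27; 27 mod 6 = 3  ✔
#9 a5 = 14 lies in [11, 15]  ✔
#10 a4 + a2 = 20 + 14 = 34  ✔
#11 13 mod 4 = 1  ✔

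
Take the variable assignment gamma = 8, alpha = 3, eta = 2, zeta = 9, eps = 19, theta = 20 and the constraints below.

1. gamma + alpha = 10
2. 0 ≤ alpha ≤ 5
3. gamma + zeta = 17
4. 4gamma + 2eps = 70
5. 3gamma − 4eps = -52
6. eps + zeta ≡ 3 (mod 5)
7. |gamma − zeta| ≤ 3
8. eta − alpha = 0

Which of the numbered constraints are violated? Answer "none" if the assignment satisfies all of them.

Constraints 1, 8 do not hold.

1. gamma + alpha = 8 + 3 = 11, not 10 — violated.
2. alpha = 3 lies in [0, 5] — satisfied.
3. gamma + zeta = 8 + 9 = 17 — satisfied.
4. 4gamma + 2eps = 4(8) + 2(19) = 70 — satisfied.
5. 3gamma − 4eps = 3(8) − 4(19) = -52 — satisfied.
6. eps + zeta = 28; 28 mod 5 = 3 — satisfied.
7. |8 − 9| = 1; 1 ≤ 3 — satisfied.
8. eta − alpha = 2 − 3 = -1, not 0 — violated.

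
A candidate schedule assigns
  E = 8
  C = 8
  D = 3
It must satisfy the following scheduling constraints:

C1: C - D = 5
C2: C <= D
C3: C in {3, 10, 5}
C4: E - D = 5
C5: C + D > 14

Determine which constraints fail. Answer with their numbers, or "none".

Constraints 2, 3, and 5 are violated.

C1: C - D = 8 - 3 = 5 — holds.
C2: C = 8, D = 3; 8 > 3 (want ≤) — does not hold.
C3: C = 8 is not in {3, 10, 5} — does not hold.
C4: E - D = 8 - 3 = 5 — holds.
C5: C + D = 8 + 3 = 11; 11 ≤ 14, bound 14 not met — does not hold.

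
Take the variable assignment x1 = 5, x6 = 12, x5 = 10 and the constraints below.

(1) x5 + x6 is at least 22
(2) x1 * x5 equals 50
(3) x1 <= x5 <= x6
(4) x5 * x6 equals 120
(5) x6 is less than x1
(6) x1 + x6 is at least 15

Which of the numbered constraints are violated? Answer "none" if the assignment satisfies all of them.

(1) x5 + x6 = 10 + 12 = 22; 22 ≥ 22  ✔
(2) x1 * x5 = 5 * 10 = 50  ✔
(3) values 5 <= 10 <= 12  ✔
(4) x5 * x6 = 10 * 12 = 120  ✔
(5) x6 = 12, x1 = 5; 12 ≥ 5 (want <)  ✘
(6) x1 + x6 = 5 + 12 = 17; 17 ≥ 15  ✔

The assignment fails constraint 5.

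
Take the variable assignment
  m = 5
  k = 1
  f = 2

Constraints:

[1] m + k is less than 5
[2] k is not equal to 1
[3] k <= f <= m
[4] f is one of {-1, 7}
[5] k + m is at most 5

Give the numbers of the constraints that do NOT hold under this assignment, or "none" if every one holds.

[1] m + k = 5 + 1 = 6; 6 ≥ 5, bound 5 not met  no
[2] k = 1, but 1 is required to differ  no
[3] values 1 <= 2 <= 5  yes
[4] f = 2 is not in {-1, 7}  no
[5] k + m = 1 + 5 = 6; 6 > 5, bound 5 not met  no

Violated: 1, 2, 4, 5.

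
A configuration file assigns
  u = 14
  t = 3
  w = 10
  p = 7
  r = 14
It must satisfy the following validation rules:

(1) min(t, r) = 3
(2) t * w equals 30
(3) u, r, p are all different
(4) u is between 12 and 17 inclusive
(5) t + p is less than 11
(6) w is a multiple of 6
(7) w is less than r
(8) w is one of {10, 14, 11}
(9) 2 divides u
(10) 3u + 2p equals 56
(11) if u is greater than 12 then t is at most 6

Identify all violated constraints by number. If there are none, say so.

No — constraints 3 and 6 are not satisfied.

(1) min(3, 14) = 3  true
(2) t * w = 3 * 10 = 30  true
(3) u = r = 14, not all different  false
(4) u = 14 lies in [12, 17]  true
(5) t + p = 3 + 7 = 10; 10 < 11  true
(6) 10 = 6*1 + 4, so 6 does not divide 10  false
(7) w = 10, r = 14; 10 < 14  true
(8) w = 10 is in {10, 14, 11}  true
(9) 14 / 2 = 7, so 2 divides 14  true
(10) 3u + 2p = 3(14) + 2(7) = 56  true
(11) u = 14 > 12, so we need t ≤ 6; t = 3 ≤ 6  true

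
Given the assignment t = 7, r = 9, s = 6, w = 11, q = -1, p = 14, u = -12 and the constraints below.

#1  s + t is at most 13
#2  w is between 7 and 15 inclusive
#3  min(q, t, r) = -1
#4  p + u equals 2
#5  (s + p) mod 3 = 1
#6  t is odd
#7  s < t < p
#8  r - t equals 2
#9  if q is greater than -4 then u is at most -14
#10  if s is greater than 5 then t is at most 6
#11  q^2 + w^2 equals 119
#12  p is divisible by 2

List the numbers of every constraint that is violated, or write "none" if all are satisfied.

#1 s + t = 6 + 7 = 13; 13 ≤ 13 — holds.
#2 w = 11 lies in [7, 15] — holds.
#3 min(-1, 7, 9) = -1 — holds.
#4 p + u = 14 + (-12) = 2 — holds.
#5 s + p = 20; 20 mod 3 = 2, not 1 — does not hold.
#6 t = 7 is odd — holds.
#7 values 6 < 7 < 14 — holds.
#8 r - t = 9 - 7 = 2 — holds.
#9 q = -1 > -4, so we need u ≤ -14; but u = -12 > -14 — does not hold.
#10 s = 6 > 5, so we need t ≤ 6; but t = 7 > 6 — does not hold.
#11 q^2 + w^2 = (-1)^2 + 11^2 = 1 + 121 = 122, not 119 — does not hold.
#12 14 / 2 = 7, so 2 divides 14 — holds.

The assignment fails constraints 5, 9, 10, and 11.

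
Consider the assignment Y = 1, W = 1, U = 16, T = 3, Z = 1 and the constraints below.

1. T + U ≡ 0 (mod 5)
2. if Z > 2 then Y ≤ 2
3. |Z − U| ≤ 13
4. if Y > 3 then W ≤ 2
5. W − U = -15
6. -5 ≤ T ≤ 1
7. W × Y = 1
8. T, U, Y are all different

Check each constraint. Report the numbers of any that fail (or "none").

1. T + U = 19; 19 mod 5 = 4, not 0 — fails.
2. Z = 1, not > 2; antecedent false, conditional vacuously true — holds.
3. |1 − 16| = 15; 15 > 13, exceeds bound 13 — fails.
4. Y = 1, not > 3; antecedent false, conditional vacuously true — holds.
5. W − U = 1 − 16 = -15 — holds.
6. T = 3 is outside [-5, 1] — fails.
7. W × Y = 1 × 1 = 1 — holds.
8. values 3, 16, 1 are pairwise distinct — holds.

No — constraints 1, 3, 6 are not satisfied.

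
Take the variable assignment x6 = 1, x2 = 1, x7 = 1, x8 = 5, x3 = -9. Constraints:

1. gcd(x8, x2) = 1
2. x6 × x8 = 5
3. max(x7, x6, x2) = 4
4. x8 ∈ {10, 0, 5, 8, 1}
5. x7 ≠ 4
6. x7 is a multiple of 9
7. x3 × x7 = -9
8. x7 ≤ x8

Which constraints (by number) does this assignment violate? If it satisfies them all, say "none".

1. gcd(5, 1) = 1  true
2. x6 × x8 = 1 × 5 = 5  true
3. max(1, 1, 1) = 1, not 4  false
4. x8 = 5 is in {10, 0, 5, 8, 1}  true
5. x7 = 1, and 1 ≠ 4  true
6. 1 = 9×0 + 1, so 9 does not divide 1  false
7. x3 × x7 = -9 × 1 = -9  true
8. x7 = 1, x8 = 5; 1 ≤ 5  true

No — constraints 3 and 6 are not satisfied.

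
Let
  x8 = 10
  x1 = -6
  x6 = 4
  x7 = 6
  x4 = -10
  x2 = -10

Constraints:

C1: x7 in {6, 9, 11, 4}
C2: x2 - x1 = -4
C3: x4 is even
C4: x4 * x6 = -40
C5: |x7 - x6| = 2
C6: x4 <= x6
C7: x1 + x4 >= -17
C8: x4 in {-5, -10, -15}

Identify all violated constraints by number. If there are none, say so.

C1: x7 = 6 is in {6, 9, 11, 4} — OK.
C2: x2 - x1 = -10 - (-6) = -4 — OK.
C3: x4 = -10 is even — OK.
C4: x4 * x6 = -10 * 4 = -40 — OK.
C5: |6 - 4| = 2 — OK.
C6: x4 = -10, x6 = 4; -10 ≤ 4 — OK.
C7: x1 + x4 = -6 + (-10) = -16; -16 ≥ -17 — OK.
C8: x4 = -10 is in {-5, -10, -15} — OK.

None — every constraint holds.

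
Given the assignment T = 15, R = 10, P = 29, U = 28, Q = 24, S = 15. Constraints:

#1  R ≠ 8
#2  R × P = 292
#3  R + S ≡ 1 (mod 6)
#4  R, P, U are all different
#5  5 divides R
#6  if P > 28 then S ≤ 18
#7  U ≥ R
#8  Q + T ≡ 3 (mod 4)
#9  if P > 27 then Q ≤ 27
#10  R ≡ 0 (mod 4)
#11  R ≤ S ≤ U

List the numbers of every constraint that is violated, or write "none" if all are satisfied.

The assignment fails constraints 2 and 10.

#1 R = 10, and 10 ≠ 8  ✔
#2 R × P = 10 × 29 = 290, not 292  ✘
#3 R + S = 25; 25 mod 6 = 1  ✔
#4 values 10, 29, 28 are pairwise distinct  ✔
#5 10 / 5 = 2, so 5 divides 10  ✔
#6 P = 29 > 28, so we need S ≤ 18; S = 15 ≤ 18  ✔
#7 U = 28, R = 10; 28 ≥ 10  ✔
#8 Q + T = 39; 39 mod 4 = 3  ✔
#9 P = 29 > 27, so we need Q ≤ 27; Q = 24 ≤ 27  ✔
#10 10 mod 4 = 2, not 0  ✘
#11 values 10 ≤ 15 ≤ 28  ✔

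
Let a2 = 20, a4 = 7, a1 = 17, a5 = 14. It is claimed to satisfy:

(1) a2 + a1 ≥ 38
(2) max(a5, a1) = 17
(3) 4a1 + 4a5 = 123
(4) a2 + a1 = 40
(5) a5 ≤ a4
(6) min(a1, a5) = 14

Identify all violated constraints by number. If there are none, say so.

Violated: 1, 3, 4, and 5.

(1) a2 + a1 = 20 + 17 = 37; 37 < 38, bound 38 not met — violated.
(2) max(14, 17) = 17 — OK.
(3) 4a1 + 4a5 = 4(17) + 4(14) = 124, not 123 — violated.
(4) a2 + a1 = 20 + 17 = 37, not 40 — violated.
(5) a5 = 14, a4 = 7; 14 > 7 (want ≤) — violated.
(6) min(17, 14) = 14 — OK.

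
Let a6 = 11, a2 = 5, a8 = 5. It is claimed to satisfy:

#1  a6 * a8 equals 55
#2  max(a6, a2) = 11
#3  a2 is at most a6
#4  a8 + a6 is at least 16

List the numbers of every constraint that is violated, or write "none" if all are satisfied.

#1 a6 * a8 = 11 * 5 = 55 — holds.
#2 max(11, 5) = 11 — holds.
#3 a2 = 5, a6 = 11; 5 ≤ 11 — holds.
#4 a8 + a6 = 5 + 11 = 16; 16 ≥ 16 — holds.

Yes — all constraints hold.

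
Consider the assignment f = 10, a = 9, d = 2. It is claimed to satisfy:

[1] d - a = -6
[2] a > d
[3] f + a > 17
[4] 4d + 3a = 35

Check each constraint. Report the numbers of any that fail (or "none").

[1] d - a = 2 - 9 = -7, not -6 — violated.
[2] a = 9, d = 2; 9 > 2 — satisfied.
[3] f + a = 10 + 9 = 19; 19 > 17 — satisfied.
[4] 4d + 3a = 4(2) + 3(9) = 35 — satisfied.

The assignment fails constraint 1.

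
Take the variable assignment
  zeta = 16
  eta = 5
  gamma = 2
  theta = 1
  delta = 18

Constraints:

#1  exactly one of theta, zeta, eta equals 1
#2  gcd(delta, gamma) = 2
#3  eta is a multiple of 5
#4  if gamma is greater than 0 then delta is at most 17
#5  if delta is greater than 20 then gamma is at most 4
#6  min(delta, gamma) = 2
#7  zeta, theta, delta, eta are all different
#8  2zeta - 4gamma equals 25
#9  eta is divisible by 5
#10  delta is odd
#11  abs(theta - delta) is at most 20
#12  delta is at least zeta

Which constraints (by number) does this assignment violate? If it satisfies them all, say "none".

#1 theta=1, zeta=16, eta=5; 1 of them equals 1  ✓
#2 gcd(18, 2) = 2  ✓
#3 5 / 5 = 1, so 5 divides 5  ✓
#4 gamma = 2 > 0, so we need delta ≤ 17; but delta = 18 > 17  ✗
#5 delta = 18, not > 20; antecedent false, conditional vacuously true  ✓
#6 min(18, 2) = 2  ✓
#7 values 16, 1, 18, 5 are pairwise distinct  ✓
#8 2zeta - 4gamma = 2(16) - 4(2) = 24, not 25  ✗
#9 5 / 5 = 1, so 5 divides 5  ✓
#10 delta = 18 is even  ✗
#11 abs(1 - 18) = 17; 17 ≤ 20  ✓
#12 delta = 18, zeta = 16; 18 ≥ 16  ✓

No — constraints 4, 8, 10 are not satisfied.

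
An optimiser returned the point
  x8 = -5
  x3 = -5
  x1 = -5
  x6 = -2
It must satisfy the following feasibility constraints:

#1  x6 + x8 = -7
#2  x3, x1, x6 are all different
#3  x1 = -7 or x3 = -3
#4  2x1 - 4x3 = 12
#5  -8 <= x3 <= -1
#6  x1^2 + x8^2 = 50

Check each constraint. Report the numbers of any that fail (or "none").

#1 x6 + x8 = -2 + (-5) = -7  true
#2 x3 = x1 = -5, not all different  false
#3 x1 = -5 ≠ -7 and x3 = -5 ≠ -3; both disjuncts false  false
#4 2x1 - 4x3 = 2(-5) - 4(-5) = 10, not 12  false
#5 x3 = -5 lies in [-8, -1]  true
#6 x1^2 + x8^2 = (-5)^2 + (-5)^2 = 25 + 25 = 50  true

Constraints 2, 3, 4 are violated.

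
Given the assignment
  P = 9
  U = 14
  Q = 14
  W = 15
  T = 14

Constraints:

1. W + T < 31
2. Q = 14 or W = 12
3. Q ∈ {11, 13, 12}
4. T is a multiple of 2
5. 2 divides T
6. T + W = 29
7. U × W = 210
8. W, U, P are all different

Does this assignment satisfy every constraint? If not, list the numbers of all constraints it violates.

Violated: 3.

1. W + T = 15 + 14 = 29; 29 < 31 — satisfied.
2. Q = 14 = 14 (first disjunct) — satisfied.
3. Q = 14 is not in {11, 13, 12} — violated.
4. 14 / 2 = 7, so 2 divides 14 — satisfied.
5. 14 / 2 = 7, so 2 divides 14 — satisfied.
6. T + W = 14 + 15 = 29 — satisfied.
7. U × W = 14 × 15 = 210 — satisfied.
8. values 15, 14, 9 are pairwise distinct — satisfied.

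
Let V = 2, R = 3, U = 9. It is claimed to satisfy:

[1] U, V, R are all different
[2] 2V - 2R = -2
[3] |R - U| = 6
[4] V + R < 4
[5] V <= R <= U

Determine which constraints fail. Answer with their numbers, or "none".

[1] values 9, 2, 3 are pairwise distinct  yes
[2] 2V - 2R = 2(2) - 2(3) = -2  yes
[3] |3 - 9| = 6  yes
[4] V + R = 2 + 3 = 5; 5 ≥ 4, bound 4 not met  no
[5] values 2 <= 3 <= 9  yes

Constraint 4 is violated.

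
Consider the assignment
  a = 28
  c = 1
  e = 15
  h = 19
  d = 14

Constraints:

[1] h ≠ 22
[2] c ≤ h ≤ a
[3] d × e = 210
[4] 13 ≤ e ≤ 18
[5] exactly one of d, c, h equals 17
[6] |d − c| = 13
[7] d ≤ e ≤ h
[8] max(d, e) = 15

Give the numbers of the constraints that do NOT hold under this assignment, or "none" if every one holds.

The assignment fails constraint 5.

[1] h = 19, and 19 ≠ 22  yes
[2] values 1 ≤ 19 ≤ 28  yes
[3] d × e = 14 × 15 = 210  yes
[4] e = 15 lies in [13, 18]  yes
[5] d=14, c=1, h=19; 0 of them equal 17, not exactly one  no
[6] |14 − 1| = 13  yes
[7] values 14 ≤ 15 ≤ 19  yes
[8] max(14, 15) = 15  yes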